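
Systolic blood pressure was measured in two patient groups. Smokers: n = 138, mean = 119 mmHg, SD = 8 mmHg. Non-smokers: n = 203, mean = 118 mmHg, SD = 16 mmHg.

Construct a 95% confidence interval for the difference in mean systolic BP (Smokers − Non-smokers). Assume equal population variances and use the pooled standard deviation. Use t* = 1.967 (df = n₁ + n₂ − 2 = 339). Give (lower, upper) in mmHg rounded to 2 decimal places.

s_p = √[((n₁−1)s₁² + (n₂−1)s₂²)/(n₁+n₂−2)] = √[(137·8² + 202·16²)/339] = 13.3569.
SE = 13.3569·√(1/138 + 1/203) = 1.4737.
With t* = 1.967, margin = 1.967 × 1.4737 = 2.8988.
x̄₁ − x̄₂ = 119 − 118 = 1.0000; interval 1.0000 ± 2.8988 = (-1.90, 3.90).

(-1.90, 3.90)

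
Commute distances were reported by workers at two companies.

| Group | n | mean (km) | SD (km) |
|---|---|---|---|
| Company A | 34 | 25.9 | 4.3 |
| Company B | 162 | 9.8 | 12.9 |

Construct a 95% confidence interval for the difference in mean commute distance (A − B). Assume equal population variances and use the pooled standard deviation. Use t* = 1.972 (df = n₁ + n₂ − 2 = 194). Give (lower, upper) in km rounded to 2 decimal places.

s_p = √[((n₁−1)s₁² + (n₂−1)s₂²)/(n₁+n₂−2)] = √[(33·4.3² + 161·12.9²)/194] = 11.8848.
SE = 11.8848·√(1/34 + 1/162) = 2.2419.
With t* = 1.972, margin = 1.972 × 2.2419 = 4.4210.
x̄₁ − x̄₂ = 25.9 − 9.8 = 16.1000; interval 16.1000 ± 4.4210 = (11.68, 20.52).

(11.68, 20.52)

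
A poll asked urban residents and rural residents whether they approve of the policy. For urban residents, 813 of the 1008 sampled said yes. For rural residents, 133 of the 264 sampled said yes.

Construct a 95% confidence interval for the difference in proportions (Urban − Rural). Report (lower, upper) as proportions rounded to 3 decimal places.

(0.238, 0.368)

First, p̂₁ = 813/1008 = 0.8065; p̂₂ = 133/264 = 0.5038.
The two standard errors are √(0.8065×0.1935/1008) = 0.01244 and √(0.5038×0.4962/264) = 0.03077.
Because the samples are independent, SE_diff = √(0.01244² + 0.03077²) = 0.03319.
Using z* = 1.960 for 95%, ME = 1.960 × 0.03319 = 0.06505.
p̂₁ − p̂₂ = 0.3027; interval 0.3027 ± 0.06505 gives (0.238, 0.368).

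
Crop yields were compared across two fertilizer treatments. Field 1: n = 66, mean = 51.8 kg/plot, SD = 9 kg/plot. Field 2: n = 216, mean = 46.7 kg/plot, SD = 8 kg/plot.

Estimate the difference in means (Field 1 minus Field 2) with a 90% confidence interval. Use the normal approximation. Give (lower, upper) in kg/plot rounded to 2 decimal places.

Standard errors of each mean: 9/√66 = 1.1078 and 8/√216 = 0.5443.
SE(x̄₁ − x̄₂) = √(1.1078² + 0.5443²) = 1.2343 for independent samples with unequal variances.
With z* = 1.645, the margin is 1.645 × 1.2343 = 2.0304.
x̄₁ − x̄₂ = 51.8 − 46.7 = 5.1000; the interval is 5.1000 ± 2.0304 = (3.07, 7.13).

(3.07, 7.13)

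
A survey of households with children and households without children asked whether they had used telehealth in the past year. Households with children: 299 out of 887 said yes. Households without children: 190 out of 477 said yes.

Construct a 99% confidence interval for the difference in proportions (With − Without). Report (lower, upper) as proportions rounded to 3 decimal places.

(-0.132, 0.010)

First, p̂₁ = 299/887 = 0.3371; p̂₂ = 190/477 = 0.3983.
The two standard errors are √(0.3371×0.6629/887) = 0.01587 and √(0.3983×0.6017/477) = 0.02241.
Because the samples are independent, SE_diff = √(0.01587² + 0.02241²) = 0.02746.
Using z* = 2.576 for 99%, ME = 2.576 × 0.02746 = 0.07074.
p̂₁ − p̂₂ = -0.0612; interval -0.0612 ± 0.07074 gives (-0.132, 0.010).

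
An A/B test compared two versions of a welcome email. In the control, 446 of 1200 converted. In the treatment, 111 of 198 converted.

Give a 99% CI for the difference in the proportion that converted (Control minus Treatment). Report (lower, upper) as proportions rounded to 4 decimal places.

(-0.2866, -0.0912)

Sample proportions: 446/1200 = 0.3717, 111/198 = 0.5606.
Each SE is √(p̂(1−p̂)/n): √(0.3717·0.6283/1200) = 0.01395 and √(0.5606·0.4394/198) = 0.03527.
SE(p̂₁ − p̂₂) = √(SE₁² + SE₂²) = √(0.0001946025 + 0.0012439729) = 0.03793, since the two samples are independent.
At 99% confidence z* = 2.576; margin = 2.576 × 0.03793 = 0.09771.
The difference is 0.3717 − 0.5606 = -0.1889, so the interval is -0.1889 ± 0.09771 = (-0.2866, -0.0912).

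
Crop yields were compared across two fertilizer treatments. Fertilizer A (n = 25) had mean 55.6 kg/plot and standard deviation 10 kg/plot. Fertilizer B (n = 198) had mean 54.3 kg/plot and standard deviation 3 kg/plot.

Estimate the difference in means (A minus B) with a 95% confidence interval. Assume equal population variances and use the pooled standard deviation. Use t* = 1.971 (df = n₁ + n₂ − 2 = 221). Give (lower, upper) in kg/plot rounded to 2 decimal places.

(-0.52, 3.12)

s_p = √[((n₁−1)s₁² + (n₂−1)s₂²)/(n₁+n₂−2)] = √[(24·10² + 197·3²)/221] = 4.3454.
SE = 4.3454·√(1/25 + 1/198) = 0.9223.
With t* = 1.971, margin = 1.971 × 0.9223 = 1.8179.
x̄₁ − x̄₂ = 55.6 − 54.3 = 1.3000; interval 1.3000 ± 1.8179 = (-0.52, 3.12).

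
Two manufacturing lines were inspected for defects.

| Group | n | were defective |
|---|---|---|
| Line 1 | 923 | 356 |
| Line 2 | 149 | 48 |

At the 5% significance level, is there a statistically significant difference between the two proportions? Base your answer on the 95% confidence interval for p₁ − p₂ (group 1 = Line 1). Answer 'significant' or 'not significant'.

p̂₁ = 356/923 = 0.3857 and p̂₂ = 48/149 = 0.3221.
SE₁ = √(p̂₁(1−p̂₁)/n₁) = √(0.3857·0.6143/923) = 0.01602; SE₂ = √(0.3221·0.6779/149) = 0.03828.
Independent samples: SE of the difference = √(SE₁² + SE₂²) = √(0.0002566404 + 0.0014653584) = 0.04150.
z* for 95% confidence is 1.960, so the margin of error is 1.960 × 0.04150 = 0.08134.
Point estimate p̂₁ − p̂₂ = 0.3857 − 0.3221 = 0.0636.
0.0636 ± 0.08134 → (-0.01774, 0.14494).
The interval (-0.01774, 0.14494) contains 0, so the difference is not significant.

not significant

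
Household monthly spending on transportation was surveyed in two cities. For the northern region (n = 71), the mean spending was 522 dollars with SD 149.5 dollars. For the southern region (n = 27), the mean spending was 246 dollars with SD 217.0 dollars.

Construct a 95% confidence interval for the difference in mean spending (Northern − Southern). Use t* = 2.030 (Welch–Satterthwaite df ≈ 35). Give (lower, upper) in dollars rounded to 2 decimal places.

(183.89, 368.11)

Per-group SEs: s₁/√n₁ = 149.5/√71 = 17.7424, s₂/√n₂ = 217.0/√27 = 41.7617.
Unpooled SE of the difference: √(314.79275776 + 1744.03958689) = 45.3744.
Margin of error = t* · SE = 2.030 × 45.3744 = 92.1100.
x̄₁ − x̄₂ = 522 − 246 = 276.0000.
CI: 276.0000 ± 92.1100 = (183.89, 368.11).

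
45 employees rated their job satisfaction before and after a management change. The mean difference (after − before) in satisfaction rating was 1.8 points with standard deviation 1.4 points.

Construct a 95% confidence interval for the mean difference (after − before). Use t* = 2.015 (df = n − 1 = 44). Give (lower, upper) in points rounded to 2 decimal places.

Paired design: SE = s_d/√n = 1.4/√45 = 0.2087.
t* = 2.015; margin of error = 2.015 × 0.2087 = 0.4205.
1.8 ± 0.4205 → (1.38, 2.22).

(1.38, 2.22)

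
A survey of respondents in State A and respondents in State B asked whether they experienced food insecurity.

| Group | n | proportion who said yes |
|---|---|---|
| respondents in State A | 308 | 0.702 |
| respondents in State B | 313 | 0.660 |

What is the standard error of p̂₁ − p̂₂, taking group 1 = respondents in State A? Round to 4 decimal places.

SE₁ = √(p̂₁(1−p̂₁)/n₁) = √(0.7020·0.2980/308) = 0.02606; SE₂ = √(0.6600·0.3400/313) = 0.02678.
Independent samples: SE of the difference = √(SE₁² + SE₂²) = √(0.0006791236 + 0.0007171684) = 0.03737.

0.0374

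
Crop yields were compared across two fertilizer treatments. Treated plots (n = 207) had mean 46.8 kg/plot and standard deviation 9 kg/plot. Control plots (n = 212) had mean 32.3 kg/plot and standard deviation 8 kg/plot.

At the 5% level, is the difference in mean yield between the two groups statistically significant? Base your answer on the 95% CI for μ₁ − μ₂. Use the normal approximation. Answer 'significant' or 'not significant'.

significant

Standard errors of each mean: 9/√207 = 0.6255 and 8/√212 = 0.5494.
SE(x̄₁ − x̄₂) = √(0.6255² + 0.5494²) = 0.8325 for independent samples with unequal variances.
With z* = 1.960, the margin is 1.960 × 0.8325 = 1.6317.
x̄₁ − x̄₂ = 46.8 − 32.3 = 14.5000; the interval is 14.5000 ± 1.6317 = (12.8683, 16.1317).
The interval (12.8683, 16.1317) does not contain 0, so the difference is significant.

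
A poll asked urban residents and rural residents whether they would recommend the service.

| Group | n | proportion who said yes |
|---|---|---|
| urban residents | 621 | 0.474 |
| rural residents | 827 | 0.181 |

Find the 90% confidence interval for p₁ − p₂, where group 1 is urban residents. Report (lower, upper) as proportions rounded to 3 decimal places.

SE₁ = √(p̂₁(1−p̂₁)/n₁) = √(0.4740·0.5260/621) = 0.02004; SE₂ = √(0.1810·0.8190/827) = 0.01339.
Independent samples: SE of the difference = √(SE₁² + SE₂²) = √(0.0004016016 + 0.0001792921) = 0.02410.
z* for 90% confidence is 1.645, so the margin of error is 1.645 × 0.02410 = 0.03964.
Point estimate p̂₁ − p̂₂ = 0.4740 − 0.1810 = 0.2930.
0.2930 ± 0.03964 → (0.253, 0.333).

(0.253, 0.333)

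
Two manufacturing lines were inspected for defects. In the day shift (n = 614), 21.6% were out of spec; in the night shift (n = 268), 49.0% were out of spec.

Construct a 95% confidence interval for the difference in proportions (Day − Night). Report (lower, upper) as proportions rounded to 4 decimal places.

The two standard errors are √(0.2160×0.7840/614) = 0.01661 and √(0.4900×0.5100/268) = 0.03054.
Because the samples are independent, SE_diff = √(0.01661² + 0.03054²) = 0.03476.
Using z* = 1.960 for 95%, ME = 1.960 × 0.03476 = 0.06813.
p̂₁ − p̂₂ = -0.2740; interval -0.2740 ± 0.06813 gives (-0.3421, -0.2059).

(-0.3421, -0.2059)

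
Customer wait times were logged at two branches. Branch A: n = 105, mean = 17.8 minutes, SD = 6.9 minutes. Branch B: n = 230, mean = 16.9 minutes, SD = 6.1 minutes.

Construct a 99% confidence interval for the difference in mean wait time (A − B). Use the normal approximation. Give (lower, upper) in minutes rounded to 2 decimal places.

Standard errors of each mean: 6.9/√105 = 0.6734 and 6.1/√230 = 0.4022.
SE(x̄₁ − x̄₂) = √(0.6734² + 0.4022²) = 0.7844 for independent samples with unequal variances.
With z* = 2.576, the margin is 2.576 × 0.7844 = 2.0206.
x̄₁ − x̄₂ = 17.8 − 16.9 = 0.9000; the interval is 0.9000 ± 2.0206 = (-1.12, 2.92).

(-1.12, 2.92)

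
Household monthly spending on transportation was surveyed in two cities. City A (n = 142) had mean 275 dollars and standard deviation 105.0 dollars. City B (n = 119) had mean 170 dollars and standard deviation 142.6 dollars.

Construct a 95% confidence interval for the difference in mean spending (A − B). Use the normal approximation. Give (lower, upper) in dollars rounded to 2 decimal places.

Standard errors of each mean: 105.0/√142 = 8.8114 and 142.6/√119 = 13.0721.
SE(x̄₁ − x̄₂) = √(8.8114² + 13.0721²) = 15.7645 for independent samples with unequal variances.
With z* = 1.960, the margin is 1.960 × 15.7645 = 30.8984.
x̄₁ − x̄₂ = 275 − 170 = 105.0000; the interval is 105.0000 ± 30.8984 = (74.10, 135.90).

(74.10, 135.90)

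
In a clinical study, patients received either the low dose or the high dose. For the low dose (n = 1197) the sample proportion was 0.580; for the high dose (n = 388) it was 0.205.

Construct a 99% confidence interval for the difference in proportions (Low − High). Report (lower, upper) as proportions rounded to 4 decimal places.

(0.3107, 0.4393)

Each SE is √(p̂(1−p̂)/n): √(0.5800·0.4200/1197) = 0.01427 and √(0.2050·0.7950/388) = 0.02049.
SE(p̂₁ − p̂₂) = √(SE₁² + SE₂²) = √(0.0002036329 + 0.0004198401) = 0.02497, since the two samples are independent.
At 99% confidence z* = 2.576; margin = 2.576 × 0.02497 = 0.06432.
The difference is 0.5800 − 0.2050 = 0.3750, so the interval is 0.3750 ± 0.06432 = (0.3107, 0.4393).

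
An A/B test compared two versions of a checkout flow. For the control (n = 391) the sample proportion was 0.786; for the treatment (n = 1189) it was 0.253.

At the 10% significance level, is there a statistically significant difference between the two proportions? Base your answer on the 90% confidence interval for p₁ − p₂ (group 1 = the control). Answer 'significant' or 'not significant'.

SE₁ = √(p̂₁(1−p̂₁)/n₁) = √(0.7860·0.2140/391) = 0.02074; SE₂ = √(0.2530·0.7470/1189) = 0.01261.
Independent samples: SE of the difference = √(SE₁² + SE₂²) = √(0.0004301476 + 0.0001590121) = 0.02427.
z* for 90% confidence is 1.645, so the margin of error is 1.645 × 0.02427 = 0.03992.
Point estimate p̂₁ − p̂₂ = 0.7860 − 0.2530 = 0.5330.
0.5330 ± 0.03992 → (0.49308, 0.57292).
The interval (0.49308, 0.57292) does not contain 0, so the difference is significant.

significant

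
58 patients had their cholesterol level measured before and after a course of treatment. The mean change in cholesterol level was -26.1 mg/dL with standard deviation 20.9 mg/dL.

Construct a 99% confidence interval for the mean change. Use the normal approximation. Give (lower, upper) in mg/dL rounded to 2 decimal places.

(-33.17, -19.03)

Paired design: SE = s_d/√n = 20.9/√58 = 2.7443.
z* = 2.576; margin of error = 2.576 × 2.7443 = 7.0693.
-26.1 ± 7.0693 → (-33.17, -19.03).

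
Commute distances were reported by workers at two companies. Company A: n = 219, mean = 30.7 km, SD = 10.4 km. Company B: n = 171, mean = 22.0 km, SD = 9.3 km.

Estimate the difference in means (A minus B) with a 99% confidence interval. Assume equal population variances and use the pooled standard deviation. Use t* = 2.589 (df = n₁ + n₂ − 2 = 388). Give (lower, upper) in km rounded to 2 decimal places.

(6.08, 11.32)

s_p = √[((n₁−1)s₁² + (n₂−1)s₂²)/(n₁+n₂−2)] = √[(218·10.4² + 170·9.3²)/388] = 9.9330.
SE = 9.9330·√(1/219 + 1/171) = 1.0137.
With t* = 2.589, margin = 2.589 × 1.0137 = 2.6245.
x̄₁ − x̄₂ = 30.7 − 22.0 = 8.7000; interval 8.7000 ± 2.6245 = (6.08, 11.32).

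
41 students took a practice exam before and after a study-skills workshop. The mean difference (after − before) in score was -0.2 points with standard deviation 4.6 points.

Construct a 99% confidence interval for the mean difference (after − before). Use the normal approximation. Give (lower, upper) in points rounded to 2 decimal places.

(-2.05, 1.65)

This is a matched-pairs design, so SE = s_d/√n = 4.6/√41 = 0.7184.
Margin = 2.576 × 0.7184 = 1.8506; the interval is -0.2 ± 1.8506 = (-2.05, 1.65).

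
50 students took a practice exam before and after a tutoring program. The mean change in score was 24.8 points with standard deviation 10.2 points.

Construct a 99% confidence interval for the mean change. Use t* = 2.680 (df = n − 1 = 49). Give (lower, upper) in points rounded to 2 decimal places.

Paired design: SE = s_d/√n = 10.2/√50 = 1.4425.
t* = 2.680; margin of error = 2.680 × 1.4425 = 3.8659.
24.8 ± 3.8659 → (20.93, 28.67).

(20.93, 28.67)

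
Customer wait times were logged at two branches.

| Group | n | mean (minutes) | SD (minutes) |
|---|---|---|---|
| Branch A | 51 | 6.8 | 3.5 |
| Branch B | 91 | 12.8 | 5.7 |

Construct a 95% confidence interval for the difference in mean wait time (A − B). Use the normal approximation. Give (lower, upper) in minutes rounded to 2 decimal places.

Standard errors of each mean: 3.5/√51 = 0.4901 and 5.7/√91 = 0.5975.
SE(x̄₁ − x̄₂) = √(0.4901² + 0.5975²) = 0.7728 for independent samples with unequal variances.
With z* = 1.960, the margin is 1.960 × 0.7728 = 1.5147.
x̄₁ − x̄₂ = 6.8 − 12.8 = -6.0000; the interval is -6.0000 ± 1.5147 = (-7.51, -4.49).

(-7.51, -4.49)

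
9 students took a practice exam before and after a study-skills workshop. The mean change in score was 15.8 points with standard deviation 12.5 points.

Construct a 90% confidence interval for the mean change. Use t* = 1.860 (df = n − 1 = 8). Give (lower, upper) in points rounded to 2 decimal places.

(8.05, 23.55)

Paired design: SE = s_d/√n = 12.5/√9 = 4.1667.
t* = 1.860; margin of error = 1.860 × 4.1667 = 7.7501.
15.8 ± 7.7501 → (8.05, 23.55).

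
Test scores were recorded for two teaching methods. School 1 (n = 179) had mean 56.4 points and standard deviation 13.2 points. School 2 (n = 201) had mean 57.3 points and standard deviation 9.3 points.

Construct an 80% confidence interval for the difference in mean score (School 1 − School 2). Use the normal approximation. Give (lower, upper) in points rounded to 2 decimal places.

(-2.42, 0.62)

Standard errors of each mean: 13.2/√179 = 0.9866 and 9.3/√201 = 0.6560.
SE(x̄₁ − x̄₂) = √(0.9866² + 0.6560²) = 1.1848 for independent samples with unequal variances.
With z* = 1.282, the margin is 1.282 × 1.1848 = 1.5189.
x̄₁ − x̄₂ = 56.4 − 57.3 = -0.9000; the interval is -0.9000 ± 1.5189 = (-2.42, 0.62).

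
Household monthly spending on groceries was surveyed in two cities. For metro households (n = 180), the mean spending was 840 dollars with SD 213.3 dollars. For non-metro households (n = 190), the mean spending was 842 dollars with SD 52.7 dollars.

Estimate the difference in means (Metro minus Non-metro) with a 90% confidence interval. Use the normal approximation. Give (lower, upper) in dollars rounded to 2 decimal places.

(-28.90, 24.90)

Standard errors of each mean: 213.3/√180 = 15.8984 and 52.7/√190 = 3.8233.
SE(x̄₁ − x̄₂) = √(15.8984² + 3.8233²) = 16.3517 for independent samples with unequal variances.
With z* = 1.645, the margin is 1.645 × 16.3517 = 26.8985.
x̄₁ − x̄₂ = 840 − 842 = -2.0000; the interval is -2.0000 ± 26.8985 = (-28.90, 24.90).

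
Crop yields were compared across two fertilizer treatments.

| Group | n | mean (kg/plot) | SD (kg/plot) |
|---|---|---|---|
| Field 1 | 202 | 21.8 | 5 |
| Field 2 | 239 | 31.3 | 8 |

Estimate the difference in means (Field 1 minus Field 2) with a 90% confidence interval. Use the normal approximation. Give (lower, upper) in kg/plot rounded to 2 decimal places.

(-10.53, -8.47)

Per-group SEs: s₁/√n₁ = 5/√202 = 0.3518, s₂/√n₂ = 8/√239 = 0.5175.
Unpooled SE of the difference: √(0.12376324 + 0.26780625) = 0.6258.
Margin of error = z* · SE = 1.645 × 0.6258 = 1.0294.
x̄₁ − x̄₂ = 21.8 − 31.3 = -9.5000.
CI: -9.5000 ± 1.0294 = (-10.53, -8.47).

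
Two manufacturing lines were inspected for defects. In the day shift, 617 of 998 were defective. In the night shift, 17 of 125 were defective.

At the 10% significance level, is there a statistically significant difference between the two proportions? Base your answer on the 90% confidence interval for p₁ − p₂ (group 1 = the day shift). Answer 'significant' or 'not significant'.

significant

Sample proportions: 617/998 = 0.6182, 17/125 = 0.1360.
Each SE is √(p̂(1−p̂)/n): √(0.6182·0.3818/998) = 0.01538 and √(0.1360·0.8640/125) = 0.03066.
SE(p̂₁ − p̂₂) = √(SE₁² + SE₂²) = √(0.0002365444 + 0.0009400356) = 0.03430, since the two samples are independent.
At 90% confidence z* = 1.645; margin = 1.645 × 0.03430 = 0.05642.
The difference is 0.6182 − 0.1360 = 0.4822, so the interval is 0.4822 ± 0.05642 = (0.42578, 0.53862).
The interval (0.42578, 0.53862) does not contain 0, so the difference is significant.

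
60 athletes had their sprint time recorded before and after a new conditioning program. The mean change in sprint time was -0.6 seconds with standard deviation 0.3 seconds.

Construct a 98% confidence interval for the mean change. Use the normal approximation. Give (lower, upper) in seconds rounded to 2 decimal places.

(-0.69, -0.51)

Paired design: SE = s_d/√n = 0.3/√60 = 0.0387.
z* = 2.326; margin of error = 2.326 × 0.0387 = 0.0900.
-0.6 ± 0.0900 → (-0.69, -0.51).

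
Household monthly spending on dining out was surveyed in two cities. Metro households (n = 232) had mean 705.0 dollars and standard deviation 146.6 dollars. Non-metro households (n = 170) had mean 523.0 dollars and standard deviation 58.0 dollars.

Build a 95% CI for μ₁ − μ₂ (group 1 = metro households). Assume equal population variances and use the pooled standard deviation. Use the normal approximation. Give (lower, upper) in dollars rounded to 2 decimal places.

s_p = √[((n₁−1)s₁² + (n₂−1)s₂²)/(n₁+n₂−2)] = √[(231·146.6² + 169·58.0²)/400] = 117.6124.
SE = 117.6124·√(1/232 + 1/170) = 11.8740.
With z* = 1.960, margin = 1.960 × 11.8740 = 23.2730.
x̄₁ − x̄₂ = 705.0 − 523.0 = 182.0000; interval 182.0000 ± 23.2730 = (158.73, 205.27).

(158.73, 205.27)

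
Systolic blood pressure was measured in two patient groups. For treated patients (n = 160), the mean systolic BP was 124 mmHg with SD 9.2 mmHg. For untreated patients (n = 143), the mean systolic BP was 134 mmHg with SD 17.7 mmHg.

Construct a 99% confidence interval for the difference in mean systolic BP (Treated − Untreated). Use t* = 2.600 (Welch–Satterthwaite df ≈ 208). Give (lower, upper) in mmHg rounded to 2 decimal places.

Standard errors of each mean: 9.2/√160 = 0.7273 and 17.7/√143 = 1.4801.
SE(x̄₁ − x̄₂) = √(0.7273² + 1.4801²) = 1.6491 for independent samples with unequal variances.
With t* = 2.600, the margin is 2.600 × 1.6491 = 4.2877.
x̄₁ − x̄₂ = 124 − 134 = -10.0000; the interval is -10.0000 ± 4.2877 = (-14.29, -5.71).

(-14.29, -5.71)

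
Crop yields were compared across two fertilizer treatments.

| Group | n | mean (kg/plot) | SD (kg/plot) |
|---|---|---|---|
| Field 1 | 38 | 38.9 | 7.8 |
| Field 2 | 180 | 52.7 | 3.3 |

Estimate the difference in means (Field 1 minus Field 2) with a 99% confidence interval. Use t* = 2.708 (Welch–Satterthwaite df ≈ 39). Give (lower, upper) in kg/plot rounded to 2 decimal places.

Standard errors of each mean: 7.8/√38 = 1.2653 and 3.3/√180 = 0.2460.
SE(x̄₁ − x̄₂) = √(1.2653² + 0.2460²) = 1.2890 for independent samples with unequal variances.
With t* = 2.708, the margin is 2.708 × 1.2890 = 3.4906.
x̄₁ − x̄₂ = 38.9 − 52.7 = -13.8000; the interval is -13.8000 ± 3.4906 = (-17.29, -10.31).

(-17.29, -10.31)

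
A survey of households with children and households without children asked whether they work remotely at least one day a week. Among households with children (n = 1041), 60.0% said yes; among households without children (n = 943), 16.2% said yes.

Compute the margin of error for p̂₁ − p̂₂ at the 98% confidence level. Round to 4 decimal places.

0.0450

Each SE is √(p̂(1−p̂)/n): √(0.6000·0.4000/1041) = 0.01518 and √(0.1620·0.8380/943) = 0.01200.
SE(p̂₁ − p̂₂) = √(SE₁² + SE₂²) = √(0.0002304324 + 0.000144) = 0.01935, since the two samples are independent.
At 98% confidence z* = 2.326; margin = 2.326 × 0.01935 = 0.04501.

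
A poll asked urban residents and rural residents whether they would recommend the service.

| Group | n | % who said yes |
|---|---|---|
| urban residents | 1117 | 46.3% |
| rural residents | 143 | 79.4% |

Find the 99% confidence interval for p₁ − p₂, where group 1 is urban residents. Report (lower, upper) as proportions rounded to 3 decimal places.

Each SE is √(p̂(1−p̂)/n): √(0.4630·0.5370/1117) = 0.01492 and √(0.7940·0.2060/143) = 0.03382.
SE(p̂₁ − p̂₂) = √(SE₁² + SE₂²) = √(0.0002226064 + 0.0011437924) = 0.03696, since the two samples are independent.
At 99% confidence z* = 2.576; margin = 2.576 × 0.03696 = 0.09521.
The difference is 0.4630 − 0.7940 = -0.3310, so the interval is -0.3310 ± 0.09521 = (-0.426, -0.236).

(-0.426, -0.236)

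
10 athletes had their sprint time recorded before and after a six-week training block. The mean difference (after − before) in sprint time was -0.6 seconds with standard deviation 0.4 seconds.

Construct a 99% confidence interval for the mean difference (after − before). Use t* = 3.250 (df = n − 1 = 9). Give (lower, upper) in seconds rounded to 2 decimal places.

(-1.01, -0.19)

Paired design: SE = s_d/√n = 0.4/√10 = 0.1265.
t* = 3.250; margin of error = 3.250 × 0.1265 = 0.4111.
-0.6 ± 0.4111 → (-1.01, -0.19).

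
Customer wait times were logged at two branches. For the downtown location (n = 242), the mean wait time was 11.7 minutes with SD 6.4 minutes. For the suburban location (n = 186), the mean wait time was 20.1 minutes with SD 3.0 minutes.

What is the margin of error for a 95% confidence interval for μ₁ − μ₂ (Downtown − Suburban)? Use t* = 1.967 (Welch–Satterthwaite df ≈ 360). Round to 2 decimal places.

0.92

Standard errors of each mean: 6.4/√242 = 0.4114 and 3.0/√186 = 0.2200.
SE(x̄₁ − x̄₂) = √(0.4114² + 0.2200²) = 0.4665 for independent samples with unequal variances.
With t* = 1.967, the margin is 1.967 × 0.4665 = 0.9176.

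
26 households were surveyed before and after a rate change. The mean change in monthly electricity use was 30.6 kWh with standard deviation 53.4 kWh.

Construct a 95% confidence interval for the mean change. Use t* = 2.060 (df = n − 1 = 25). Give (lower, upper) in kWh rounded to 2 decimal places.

Paired design: SE = s_d/√n = 53.4/√26 = 10.4726.
t* = 2.060; margin of error = 2.060 × 10.4726 = 21.5736.
30.6 ± 21.5736 → (9.03, 52.17).

(9.03, 52.17)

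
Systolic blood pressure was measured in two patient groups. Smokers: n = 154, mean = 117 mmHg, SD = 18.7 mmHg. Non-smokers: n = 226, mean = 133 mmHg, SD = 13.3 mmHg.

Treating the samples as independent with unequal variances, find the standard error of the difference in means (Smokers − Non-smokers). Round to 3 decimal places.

1.747

Per-group SEs: s₁/√n₁ = 18.7/√154 = 1.5069, s₂/√n₂ = 13.3/√226 = 0.8847.
Unpooled SE of the difference: √(2.27074761 + 0.78269409) = 1.7474.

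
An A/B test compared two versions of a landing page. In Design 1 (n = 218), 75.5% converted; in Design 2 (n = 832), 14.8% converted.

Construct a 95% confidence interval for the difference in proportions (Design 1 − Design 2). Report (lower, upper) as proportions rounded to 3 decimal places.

The two standard errors are √(0.7550×0.2450/218) = 0.02913 and √(0.1480×0.8520/832) = 0.01231.
Because the samples are independent, SE_diff = √(0.02913² + 0.01231²) = 0.03162.
Using z* = 1.960 for 95%, ME = 1.960 × 0.03162 = 0.06198.
p̂₁ − p̂₂ = 0.6070; interval 0.6070 ± 0.06198 gives (0.545, 0.669).

(0.545, 0.669)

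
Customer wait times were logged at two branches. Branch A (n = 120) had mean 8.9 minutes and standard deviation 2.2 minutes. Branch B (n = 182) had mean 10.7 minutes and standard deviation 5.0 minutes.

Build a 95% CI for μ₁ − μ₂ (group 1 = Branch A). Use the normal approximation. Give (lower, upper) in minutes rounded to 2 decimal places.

Per-group SEs: s₁/√n₁ = 2.2/√120 = 0.2008, s₂/√n₂ = 5.0/√182 = 0.3706.
Unpooled SE of the difference: √(0.04032064 + 0.13734436) = 0.4215.
Margin of error = z* · SE = 1.960 × 0.4215 = 0.8261.
x̄₁ − x̄₂ = 8.9 − 10.7 = -1.8000.
CI: -1.8000 ± 0.8261 = (-2.63, -0.97).

(-2.63, -0.97)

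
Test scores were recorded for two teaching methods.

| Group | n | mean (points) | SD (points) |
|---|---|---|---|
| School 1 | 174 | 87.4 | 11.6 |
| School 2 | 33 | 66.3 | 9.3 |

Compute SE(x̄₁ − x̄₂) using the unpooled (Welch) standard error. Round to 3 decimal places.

Per-group SEs: s₁/√n₁ = 11.6/√174 = 0.8794, s₂/√n₂ = 9.3/√33 = 1.6189.
Unpooled SE of the difference: √(0.77334436 + 2.62083721) = 1.8423.

1.842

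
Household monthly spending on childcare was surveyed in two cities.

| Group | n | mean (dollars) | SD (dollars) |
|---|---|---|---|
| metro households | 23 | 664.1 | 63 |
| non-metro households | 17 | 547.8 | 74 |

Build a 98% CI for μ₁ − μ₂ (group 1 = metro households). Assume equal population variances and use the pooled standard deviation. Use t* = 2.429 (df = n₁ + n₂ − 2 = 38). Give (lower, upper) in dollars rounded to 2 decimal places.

s_p = √[((n₁−1)s₁² + (n₂−1)s₂²)/(n₁+n₂−2)] = √[(22·63² + 16·74²)/38] = 67.8493.
SE = 67.8493·√(1/23 + 1/17) = 21.7014.
With t* = 2.429, margin = 2.429 × 21.7014 = 52.7127.
x̄₁ − x̄₂ = 664.1 − 547.8 = 116.3000; interval 116.3000 ± 52.7127 = (63.59, 169.01).

(63.59, 169.01)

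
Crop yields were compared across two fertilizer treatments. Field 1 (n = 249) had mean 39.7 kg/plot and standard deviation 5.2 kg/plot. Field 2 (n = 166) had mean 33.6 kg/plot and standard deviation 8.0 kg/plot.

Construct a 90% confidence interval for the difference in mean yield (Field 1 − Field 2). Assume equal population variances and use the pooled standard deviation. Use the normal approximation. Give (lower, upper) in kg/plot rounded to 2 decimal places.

Pooled variance s_p² = [248·5.2² + 165·8.0²] / (249+166−2) = 41.8061, so s_p = 6.4658.
SE_diff = s_p·√(1/n₁ + 1/n₂) = 6.4658·√(1/249 + 1/166) = 0.6479.
z* = 1.645; margin = 1.645 × 0.6479 = 1.0658.
Difference = 39.7 − 33.6 = 6.1000.
6.1000 ± 1.0658 → (5.03, 7.17).

(5.03, 7.17)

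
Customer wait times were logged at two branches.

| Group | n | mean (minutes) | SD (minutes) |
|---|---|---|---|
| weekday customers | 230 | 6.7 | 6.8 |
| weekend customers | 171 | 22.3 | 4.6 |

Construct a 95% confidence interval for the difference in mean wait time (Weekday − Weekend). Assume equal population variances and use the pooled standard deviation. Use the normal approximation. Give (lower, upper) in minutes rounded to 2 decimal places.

(-16.78, -14.42)

s_p = √[((n₁−1)s₁² + (n₂−1)s₂²)/(n₁+n₂−2)] = √[(229·6.8² + 170·4.6²)/399] = 5.9627.
SE = 5.9627·√(1/230 + 1/171) = 0.6021.
With z* = 1.960, margin = 1.960 × 0.6021 = 1.1801.
x̄₁ − x̄₂ = 6.7 − 22.3 = -15.6000; interval -15.6000 ± 1.1801 = (-16.78, -14.42).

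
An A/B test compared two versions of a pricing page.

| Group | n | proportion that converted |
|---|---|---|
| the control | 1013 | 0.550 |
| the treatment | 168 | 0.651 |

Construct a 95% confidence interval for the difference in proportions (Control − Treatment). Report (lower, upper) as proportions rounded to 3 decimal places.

The two standard errors are √(0.5500×0.4500/1013) = 0.01563 and √(0.6510×0.3490/168) = 0.03677.
Because the samples are independent, SE_diff = √(0.01563² + 0.03677²) = 0.03995.
Using z* = 1.960 for 95%, ME = 1.960 × 0.03995 = 0.07830.
p̂₁ − p̂₂ = -0.1010; interval -0.1010 ± 0.07830 gives (-0.179, -0.023).

(-0.179, -0.023)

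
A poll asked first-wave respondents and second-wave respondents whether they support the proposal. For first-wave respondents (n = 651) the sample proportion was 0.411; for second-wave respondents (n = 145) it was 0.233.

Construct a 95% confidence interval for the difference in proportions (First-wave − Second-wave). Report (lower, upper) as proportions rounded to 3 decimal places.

(0.099, 0.257)

Each SE is √(p̂(1−p̂)/n): √(0.4110·0.5890/651) = 0.01928 and √(0.2330·0.7670/145) = 0.03511.
SE(p̂₁ − p̂₂) = √(SE₁² + SE₂²) = √(0.0003717184 + 0.0012327121) = 0.04006, since the two samples are independent.
At 95% confidence z* = 1.960; margin = 1.960 × 0.04006 = 0.07852.
The difference is 0.4110 − 0.2330 = 0.1780, so the interval is 0.1780 ± 0.07852 = (0.099, 0.257).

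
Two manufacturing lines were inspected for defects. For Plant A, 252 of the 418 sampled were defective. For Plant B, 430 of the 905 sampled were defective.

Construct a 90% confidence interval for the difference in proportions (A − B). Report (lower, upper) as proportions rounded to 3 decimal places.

First, p̂₁ = 252/418 = 0.6029; p̂₂ = 430/905 = 0.4751.
The two standard errors are √(0.6029×0.3971/418) = 0.02393 and √(0.4751×0.5249/905) = 0.01660.
Because the samples are independent, SE_diff = √(0.02393² + 0.01660²) = 0.02912.
Using z* = 1.645 for 90%, ME = 1.645 × 0.02912 = 0.04790.
p̂₁ − p̂₂ = 0.1278; interval 0.1278 ± 0.04790 gives (0.080, 0.176).

(0.080, 0.176)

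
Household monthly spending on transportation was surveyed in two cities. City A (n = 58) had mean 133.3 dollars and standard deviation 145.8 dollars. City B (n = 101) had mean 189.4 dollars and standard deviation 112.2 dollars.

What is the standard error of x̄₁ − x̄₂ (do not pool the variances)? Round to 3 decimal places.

22.162

Per-group SEs: s₁/√n₁ = 145.8/√58 = 19.1445, s₂/√n₂ = 112.2/√101 = 11.1643.
Unpooled SE of the difference: √(366.51188025 + 124.64159449) = 22.1620.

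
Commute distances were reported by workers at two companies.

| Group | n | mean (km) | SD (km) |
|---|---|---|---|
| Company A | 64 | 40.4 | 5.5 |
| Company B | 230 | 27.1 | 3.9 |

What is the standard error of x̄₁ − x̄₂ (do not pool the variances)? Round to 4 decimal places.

0.7340

Per-group SEs: s₁/√n₁ = 5.5/√64 = 0.6875, s₂/√n₂ = 3.9/√230 = 0.2572.
Unpooled SE of the difference: √(0.47265625 + 0.06615184) = 0.7340.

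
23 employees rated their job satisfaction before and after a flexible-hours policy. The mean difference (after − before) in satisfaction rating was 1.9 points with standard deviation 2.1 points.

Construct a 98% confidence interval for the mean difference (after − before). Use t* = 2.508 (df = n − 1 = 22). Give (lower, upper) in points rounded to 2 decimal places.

(0.80, 3.00)

Paired design: SE = s_d/√n = 2.1/√23 = 0.4379.
t* = 2.508; margin of error = 2.508 × 0.4379 = 1.0983.
1.9 ± 1.0983 → (0.80, 3.00).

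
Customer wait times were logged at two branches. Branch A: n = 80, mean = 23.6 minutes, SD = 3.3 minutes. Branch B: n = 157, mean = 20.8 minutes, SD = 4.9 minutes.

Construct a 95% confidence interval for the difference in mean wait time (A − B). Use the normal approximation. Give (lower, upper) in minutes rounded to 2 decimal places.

(1.75, 3.85)

Per-group SEs: s₁/√n₁ = 3.3/√80 = 0.3690, s₂/√n₂ = 4.9/√157 = 0.3911.
Unpooled SE of the difference: √(0.136161 + 0.15295921) = 0.5377.
Margin of error = z* · SE = 1.960 × 0.5377 = 1.0539.
x̄₁ − x̄₂ = 23.6 − 20.8 = 2.8000.
CI: 2.8000 ± 1.0539 = (1.75, 3.85).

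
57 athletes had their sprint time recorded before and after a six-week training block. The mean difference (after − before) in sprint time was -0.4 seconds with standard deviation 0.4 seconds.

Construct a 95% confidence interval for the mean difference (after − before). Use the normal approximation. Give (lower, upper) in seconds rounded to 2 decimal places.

This is a matched-pairs design, so SE = s_d/√n = 0.4/√57 = 0.0530.
Margin = 1.960 × 0.0530 = 0.1039; the interval is -0.4 ± 0.1039 = (-0.50, -0.30).

(-0.50, -0.30)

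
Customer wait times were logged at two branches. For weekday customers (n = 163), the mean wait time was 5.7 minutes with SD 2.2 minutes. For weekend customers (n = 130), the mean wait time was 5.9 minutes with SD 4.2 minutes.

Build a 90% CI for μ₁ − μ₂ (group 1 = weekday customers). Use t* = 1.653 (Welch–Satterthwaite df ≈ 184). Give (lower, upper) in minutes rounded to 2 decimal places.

(-0.87, 0.47)

SE₁ = s₁/√n₁ = 2.2/√163 = 0.1723; SE₂ = 4.2/√130 = 0.3684.
Independent samples, unequal variances: SE_diff = √(SE₁² + SE₂²) = √(0.02968729 + 0.13571856) = 0.4067.
t* = 1.653, so margin of error = 1.653 × 0.4067 = 0.6723.
Difference in means = 5.7 − 5.9 = -0.2000.
-0.2000 ± 0.6723 → (-0.87, 0.47).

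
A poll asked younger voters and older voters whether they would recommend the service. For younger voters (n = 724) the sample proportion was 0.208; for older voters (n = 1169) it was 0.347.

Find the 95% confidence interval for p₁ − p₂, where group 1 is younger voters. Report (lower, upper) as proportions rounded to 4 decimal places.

(-0.1792, -0.0988)

The two standard errors are √(0.2080×0.7920/724) = 0.01508 and √(0.3470×0.6530/1169) = 0.01392.
Because the samples are independent, SE_diff = √(0.01508² + 0.01392²) = 0.02052.
Using z* = 1.960 for 95%, ME = 1.960 × 0.02052 = 0.04022.
p̂₁ − p̂₂ = -0.1390; interval -0.1390 ± 0.04022 gives (-0.1792, -0.0988).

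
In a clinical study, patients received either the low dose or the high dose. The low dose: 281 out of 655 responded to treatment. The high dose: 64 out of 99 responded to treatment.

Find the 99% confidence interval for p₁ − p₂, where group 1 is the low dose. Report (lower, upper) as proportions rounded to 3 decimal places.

Sample proportions: 281/655 = 0.4290, 64/99 = 0.6465.
Each SE is √(p̂(1−p̂)/n): √(0.4290·0.5710/655) = 0.01934 and √(0.6465·0.3535/99) = 0.04805.
SE(p̂₁ − p̂₂) = √(SE₁² + SE₂²) = √(0.0003740356 + 0.0023088025) = 0.05180, since the two samples are independent.
At 99% confidence z* = 2.576; margin = 2.576 × 0.05180 = 0.13344.
The difference is 0.4290 − 0.6465 = -0.2175, so the interval is -0.2175 ± 0.13344 = (-0.351, -0.084).

(-0.351, -0.084)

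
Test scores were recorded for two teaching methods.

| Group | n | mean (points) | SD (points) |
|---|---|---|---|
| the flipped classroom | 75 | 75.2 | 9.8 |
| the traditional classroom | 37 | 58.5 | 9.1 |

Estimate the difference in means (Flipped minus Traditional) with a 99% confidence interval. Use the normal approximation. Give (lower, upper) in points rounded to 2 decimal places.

SE₁ = s₁/√n₁ = 9.8/√75 = 1.1316; SE₂ = 9.1/√37 = 1.4960.
Independent samples, unequal variances: SE_diff = √(SE₁² + SE₂²) = √(1.28051856 + 2.238016) = 1.8758.
z* = 2.576, so margin of error = 2.576 × 1.8758 = 4.8321.
Difference in means = 75.2 − 58.5 = 16.7000.
16.7000 ± 4.8321 → (11.87, 21.53).

(11.87, 21.53)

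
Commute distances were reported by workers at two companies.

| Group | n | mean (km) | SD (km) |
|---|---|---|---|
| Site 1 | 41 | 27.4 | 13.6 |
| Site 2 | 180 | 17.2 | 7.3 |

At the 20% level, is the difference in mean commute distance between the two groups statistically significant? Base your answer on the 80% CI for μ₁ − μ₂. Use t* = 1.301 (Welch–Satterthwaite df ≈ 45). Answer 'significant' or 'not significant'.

significant

Per-group SEs: s₁/√n₁ = 13.6/√41 = 2.1240, s₂/√n₂ = 7.3/√180 = 0.5441.
Unpooled SE of the difference: √(4.511376 + 0.29604481) = 2.1926.
Margin of error = t* · SE = 1.301 × 2.1926 = 2.8526.
x̄₁ − x̄₂ = 27.4 − 17.2 = 10.2000.
CI: 10.2000 ± 2.8526 = (7.3474, 13.0526).
The interval (7.3474, 13.0526) does not contain 0, so the difference is significant.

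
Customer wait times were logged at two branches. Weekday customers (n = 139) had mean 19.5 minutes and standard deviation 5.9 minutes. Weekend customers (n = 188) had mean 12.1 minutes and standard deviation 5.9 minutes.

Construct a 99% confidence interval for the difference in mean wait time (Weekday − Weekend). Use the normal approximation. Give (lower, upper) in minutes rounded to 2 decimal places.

(5.70, 9.10)

Standard errors of each mean: 5.9/√139 = 0.5004 and 5.9/√188 = 0.4303.
SE(x̄₁ − x̄₂) = √(0.5004² + 0.4303²) = 0.6600 for independent samples with unequal variances.
With z* = 2.576, the margin is 2.576 × 0.6600 = 1.7002.
x̄₁ − x̄₂ = 19.5 − 12.1 = 7.4000; the interval is 7.4000 ± 1.7002 = (5.70, 9.10).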